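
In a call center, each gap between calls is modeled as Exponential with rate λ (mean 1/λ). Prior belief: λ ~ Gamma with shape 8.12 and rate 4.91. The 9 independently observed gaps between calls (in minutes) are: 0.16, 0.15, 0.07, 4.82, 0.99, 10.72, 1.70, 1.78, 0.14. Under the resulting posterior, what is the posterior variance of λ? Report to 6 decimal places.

0.026453

With a Gamma(shape α, rate β) prior on the exponential rate λ, the posterior after n observations with total T = Σxᵢ is Gamma(α+n, β+T).
Sum of observations T = 20.53 minutes; n = 9.
Posterior: Gamma(8.12+9, 4.91+20.53) = Gamma(17.12, 25.44).
Var = α/β² = 0.026453.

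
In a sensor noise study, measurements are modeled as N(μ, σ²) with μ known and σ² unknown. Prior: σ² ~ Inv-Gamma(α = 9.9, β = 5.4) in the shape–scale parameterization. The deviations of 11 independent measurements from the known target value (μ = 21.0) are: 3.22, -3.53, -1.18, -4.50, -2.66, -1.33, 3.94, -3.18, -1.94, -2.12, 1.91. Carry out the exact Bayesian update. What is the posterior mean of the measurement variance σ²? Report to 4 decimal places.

3.5298

With known mean μ and an Inverse-Gamma(α, β) prior on σ², the Normal likelihood is conjugate: posterior is Inv-Gamma(α + n/2, β + Σ(xᵢ−μ)²/2).
Σ(xᵢ−μ)² = (3.22)² + (-3.53)² + (-1.18)² + (-4.50)² + (-2.66)² + (-1.33)² + (3.94)² + (-3.18)² + (-1.94)² + (-2.12)² + (1.91)² = 90.8583.
Posterior: Inv-Gamma(9.9 + 11/2, 5.4 + 90.8583/2) = Inv-Gamma(15.40, 50.82915).
E[σ²|data] = β/(α−1) = 50.82915/14.40 = 3.5298.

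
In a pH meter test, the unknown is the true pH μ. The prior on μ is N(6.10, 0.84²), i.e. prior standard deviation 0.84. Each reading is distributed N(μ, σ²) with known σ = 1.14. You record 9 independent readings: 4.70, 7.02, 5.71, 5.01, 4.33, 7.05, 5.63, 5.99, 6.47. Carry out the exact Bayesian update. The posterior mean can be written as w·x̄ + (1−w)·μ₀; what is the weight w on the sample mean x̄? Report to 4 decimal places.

For Normal data with known variance σ², a Normal(μ₀, σ₀²) prior on μ is conjugate. Posterior precision = 1/σ₀² + n/σ²; posterior mean is the precision-weighted average of μ₀ and x̄.
σ₀² = 0.84² = 0.7056, σ² = 1.14² = 1.2996. Prior precision 1/σ₀² = 1/0.7056; data precision n/σ² = 9/1.2996.
w = (n/σ²)/(1/σ₀² + n/σ²) = n·σ₀²/(σ² + n·σ₀²) = 9·0.7056/(1.2996 + 9·0.7056) = 6.3504/7.65 = 0.8301.

0.8301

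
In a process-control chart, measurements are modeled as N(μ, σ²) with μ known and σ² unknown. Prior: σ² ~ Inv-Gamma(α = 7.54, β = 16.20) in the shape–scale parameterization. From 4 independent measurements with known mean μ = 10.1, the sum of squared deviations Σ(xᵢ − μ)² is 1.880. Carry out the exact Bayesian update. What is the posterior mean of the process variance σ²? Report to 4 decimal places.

With known mean μ and an Inverse-Gamma(α, β) prior on σ², the Normal likelihood is conjugate: posterior is Inv-Gamma(α + n/2, β + Σ(xᵢ−μ)²/2).
Posterior: Inv-Gamma(7.54 + 4/2, 16.20 + 1.880/2) = Inv-Gamma(9.54, 17.1400).
E[σ²|data] = β/(α−1) = 17.1400/8.54 = 2.0070.

2.0070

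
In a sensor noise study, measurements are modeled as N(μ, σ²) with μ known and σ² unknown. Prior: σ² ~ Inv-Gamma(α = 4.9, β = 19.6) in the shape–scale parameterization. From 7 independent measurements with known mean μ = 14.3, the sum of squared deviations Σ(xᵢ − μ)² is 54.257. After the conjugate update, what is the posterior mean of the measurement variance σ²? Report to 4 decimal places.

With known mean μ and an Inverse-Gamma(α, β) prior on σ², the Normal likelihood is conjugate: posterior is Inv-Gamma(α + n/2, β + Σ(xᵢ−μ)²/2).
Posterior: Inv-Gamma(4.9 + 7/2, 19.6 + 54.257/2) = Inv-Gamma(8.40, 46.7285).
E[σ²|data] = β/(α−1) = 46.7285/7.40 = 6.3147.

6.3147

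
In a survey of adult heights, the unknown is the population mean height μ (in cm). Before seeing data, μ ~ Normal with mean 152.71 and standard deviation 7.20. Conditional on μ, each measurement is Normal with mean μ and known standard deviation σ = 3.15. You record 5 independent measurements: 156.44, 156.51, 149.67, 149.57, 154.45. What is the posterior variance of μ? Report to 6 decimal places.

1.911332

For Normal data with known variance σ², a Normal(μ₀, σ₀²) prior on μ is conjugate. Posterior precision = 1/σ₀² + n/σ²; posterior mean is the precision-weighted average of μ₀ and x̄.
σ₀² = 7.20² = 51.84, σ² = 3.15² = 9.9225; σ² + n·σ₀² = 9.9225 + 5·51.84 = 269.1225.
Posterior precision = 1/σ₀² + n/σ² = 1/51.84 + 5/9.9225 = (σ² + n·σ₀²)/(σ₀²σ²) = 269.1225/(51.84·9.9225); posterior variance σₙ² = σ₀²σ²/(σ² + n·σ₀²) = 51.84·9.9225/269.1225 = 1.911332.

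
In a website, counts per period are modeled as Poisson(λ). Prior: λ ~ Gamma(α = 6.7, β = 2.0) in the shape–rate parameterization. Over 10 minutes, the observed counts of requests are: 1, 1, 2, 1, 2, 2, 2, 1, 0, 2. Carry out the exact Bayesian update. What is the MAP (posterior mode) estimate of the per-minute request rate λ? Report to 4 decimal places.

With a Gamma(shape α, rate β) prior, the Poisson likelihood is conjugate: the posterior is Gamma(α + ΣXᵢ, β + n).
Sum of counts S = 14 over n = 10 minutes.
Posterior: Gamma(α+S, β+n) = Gamma(6.7+14, 2.0+10) = Gamma(20.7, 12.0).
Mode of Gamma(α,β) for α≥1 is (α−1)/β = 19.7/12.0 = 1.6417.

1.6417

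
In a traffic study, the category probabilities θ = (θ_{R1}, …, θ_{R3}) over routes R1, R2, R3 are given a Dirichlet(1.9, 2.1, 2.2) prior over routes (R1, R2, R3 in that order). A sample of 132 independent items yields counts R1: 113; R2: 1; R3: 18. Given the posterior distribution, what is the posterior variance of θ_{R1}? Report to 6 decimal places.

0.001007

The Dirichlet prior is conjugate to the Multinomial likelihood: each posterior αⱼ = prior αⱼ + observed count nⱼ.
Posterior concentration: (114.9, 3.1, 20.2), total = 138.2.
Var[θ_j] = α_j(Σα−α_j)/((Σα)²(Σα+1)) = 114.9·23.3/(138.2²·139.2) = 0.001007.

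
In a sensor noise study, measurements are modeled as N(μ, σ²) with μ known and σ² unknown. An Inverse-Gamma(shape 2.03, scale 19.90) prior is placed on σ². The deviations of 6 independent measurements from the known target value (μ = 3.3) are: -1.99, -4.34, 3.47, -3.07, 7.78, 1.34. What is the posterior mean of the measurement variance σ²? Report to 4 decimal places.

With known mean μ and an Inverse-Gamma(α, β) prior on σ², the Normal likelihood is conjugate: posterior is Inv-Gamma(α + n/2, β + Σ(xᵢ−μ)²/2).
Σ(xᵢ−μ)² = (-1.99)² + (-4.34)² + (3.47)² + (-3.07)² + (7.78)² + (1.34)² = 106.5855.
Posterior: Inv-Gamma(2.03 + 6/2, 19.90 + 106.5855/2) = Inv-Gamma(5.03, 73.19275).
E[σ²|data] = β/(α−1) = 73.19275/4.03 = 18.1620.

18.1620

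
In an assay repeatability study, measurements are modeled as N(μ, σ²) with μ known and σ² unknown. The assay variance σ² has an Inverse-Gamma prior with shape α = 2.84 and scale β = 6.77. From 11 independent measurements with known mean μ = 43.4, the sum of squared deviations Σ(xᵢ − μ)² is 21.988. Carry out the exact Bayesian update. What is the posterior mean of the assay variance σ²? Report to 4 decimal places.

2.4202

With known mean μ and an Inverse-Gamma(α, β) prior on σ², the Normal likelihood is conjugate: posterior is Inv-Gamma(α + n/2, β + Σ(xᵢ−μ)²/2).
Posterior: Inv-Gamma(2.84 + 11/2, 6.77 + 21.988/2) = Inv-Gamma(8.34, 17.7640).
E[σ²|data] = β/(α−1) = 17.7640/7.34 = 2.4202.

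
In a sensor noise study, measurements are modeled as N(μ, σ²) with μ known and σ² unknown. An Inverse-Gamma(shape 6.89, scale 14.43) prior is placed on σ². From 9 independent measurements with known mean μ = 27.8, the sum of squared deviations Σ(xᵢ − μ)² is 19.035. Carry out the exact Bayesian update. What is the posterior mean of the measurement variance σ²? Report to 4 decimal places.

2.3049

With known mean μ and an Inverse-Gamma(α, β) prior on σ², the Normal likelihood is conjugate: posterior is Inv-Gamma(α + n/2, β + Σ(xᵢ−μ)²/2).
Posterior: Inv-Gamma(6.89 + 9/2, 14.43 + 19.035/2) = Inv-Gamma(11.39, 23.9475).
E[σ²|data] = β/(α−1) = 23.9475/10.39 = 2.3049.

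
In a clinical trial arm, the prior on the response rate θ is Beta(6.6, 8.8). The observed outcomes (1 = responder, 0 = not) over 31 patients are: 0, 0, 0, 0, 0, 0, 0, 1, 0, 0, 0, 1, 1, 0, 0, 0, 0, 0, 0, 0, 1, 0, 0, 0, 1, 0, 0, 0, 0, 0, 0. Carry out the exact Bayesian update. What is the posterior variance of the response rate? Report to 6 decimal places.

The Beta prior is conjugate to a Binomial/Bernoulli likelihood; the update adds successes to α and failures to β.
Posterior: Beta(α+k, β+n−k) = Beta(6.6+5, 8.8+26) = Beta(11.6, 34.8).
Var = αβ/((α+β)²(α+β+1)) = 11.6·34.8/(46.4²·47.4) = 0.003956.

0.003956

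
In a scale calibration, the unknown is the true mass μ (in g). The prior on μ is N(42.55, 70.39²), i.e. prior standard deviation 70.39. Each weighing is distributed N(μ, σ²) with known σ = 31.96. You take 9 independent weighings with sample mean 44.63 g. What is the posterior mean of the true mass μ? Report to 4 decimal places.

For Normal data with known variance σ², a Normal(μ₀, σ₀²) prior on μ is conjugate. Posterior precision = 1/σ₀² + n/σ²; posterior mean is the precision-weighted average of μ₀ and x̄.
n·x̄ = 9·44.63 = 401.67.
σ₀² = 70.39² = 4954.7521, σ² = 31.96² = 1021.4416; σ² + n·σ₀² = 1021.4416 + 9·4954.7521 = 45614.2105.
Posterior mean = (μ₀/σ₀² + n·x̄/σ²)/(1/σ₀² + n/σ²) = (σ²·μ₀ + σ₀²·n·x̄)/(σ² + n·σ₀²) = (1021.4416·42.55 + 4954.7521·401.67)/45614.2105 = 2033637.616087/45614.2105 = 44.5834.

44.5834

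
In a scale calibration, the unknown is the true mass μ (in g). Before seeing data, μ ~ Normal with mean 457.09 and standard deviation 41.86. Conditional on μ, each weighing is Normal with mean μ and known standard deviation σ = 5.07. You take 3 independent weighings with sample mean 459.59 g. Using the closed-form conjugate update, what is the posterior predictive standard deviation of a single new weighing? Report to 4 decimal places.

For Normal data with known variance σ², a Normal(μ₀, σ₀²) prior on μ is conjugate. Posterior precision = 1/σ₀² + n/σ²; posterior mean is the precision-weighted average of μ₀ and x̄.
σ₀² = 41.86² = 1752.2596, σ² = 5.07² = 25.7049; σ² + n·σ₀² = 25.7049 + 3·1752.2596 = 5282.4837.
Posterior precision = 1/σ₀² + n/σ² = 1/1752.2596 + 3/25.7049 = (σ² + n·σ₀²)/(σ₀²σ²) = 5282.4837/(1752.2596·25.7049); posterior variance σₙ² = σ₀²σ²/(σ² + n·σ₀²) = 1752.2596·25.7049/5282.4837 = 8.526606.
Predictive variance for one new observation = σₙ² + σ² = 1752.2596·25.7049/5282.4837 + 25.7049 = σ²·(σ₀² + 5282.4837)/5282.4837 = 25.7049·7034.7433/5282.4837 = 34.231506; SD = √(25.7049·7034.7433/5282.4837) = 5.8508.

5.8508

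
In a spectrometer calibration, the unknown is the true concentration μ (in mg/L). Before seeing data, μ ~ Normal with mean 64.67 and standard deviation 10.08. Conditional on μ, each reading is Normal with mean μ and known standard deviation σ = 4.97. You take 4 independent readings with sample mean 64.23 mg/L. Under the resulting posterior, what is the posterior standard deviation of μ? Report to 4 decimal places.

For Normal data with known variance σ², a Normal(μ₀, σ₀²) prior on μ is conjugate. Posterior precision = 1/σ₀² + n/σ²; posterior mean is the precision-weighted average of μ₀ and x̄.
σ₀² = 10.08² = 101.6064, σ² = 4.97² = 24.7009; σ² + n·σ₀² = 24.7009 + 4·101.6064 = 431.1265.
Posterior precision = 1/σ₀² + n/σ² = 1/101.6064 + 4/24.7009 = (σ² + n·σ₀²)/(σ₀²σ²) = 431.1265/(101.6064·24.7009); posterior variance σₙ² = σ₀²σ²/(σ² + n·σ₀²) = 101.6064·24.7009/431.1265 = 5.821423.
Posterior SD = √σₙ² = √(101.6064·24.7009/431.1265) = 2.4128.

2.4128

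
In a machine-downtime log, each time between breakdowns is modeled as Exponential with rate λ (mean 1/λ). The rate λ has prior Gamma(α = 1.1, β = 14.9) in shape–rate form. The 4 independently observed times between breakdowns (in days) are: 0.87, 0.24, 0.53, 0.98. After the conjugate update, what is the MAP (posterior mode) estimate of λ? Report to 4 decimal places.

With a Gamma(shape α, rate β) prior on the exponential rate λ, the posterior after n observations with total T = Σxᵢ is Gamma(α+n, β+T).
Sum of observations T = 2.62 days; n = 4.
Posterior: Gamma(1.1+4, 14.9+2.62) = Gamma(5.1, 17.52).
Mode = (α−1)/β = 0.2340.

0.2340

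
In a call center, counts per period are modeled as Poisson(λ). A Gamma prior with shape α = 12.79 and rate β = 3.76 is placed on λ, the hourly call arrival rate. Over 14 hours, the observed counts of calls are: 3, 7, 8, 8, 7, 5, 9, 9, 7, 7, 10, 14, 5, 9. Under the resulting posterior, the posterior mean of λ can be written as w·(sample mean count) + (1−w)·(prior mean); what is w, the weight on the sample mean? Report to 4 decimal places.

With a Gamma(shape α, rate β) prior, the Poisson likelihood is conjugate: the posterior is Gamma(α + ΣXᵢ, β + n).
Posterior mean = (α₀+S)/(β₀+n) = [n/(β₀+n)]·(S/n) + [β₀/(β₀+n)]·(α₀/β₀), so only n and β₀ enter the weight.
Weight on data w = n/(β₀+n) = 14/(3.76+14) = 14/17.76 = 0.7883.

0.7883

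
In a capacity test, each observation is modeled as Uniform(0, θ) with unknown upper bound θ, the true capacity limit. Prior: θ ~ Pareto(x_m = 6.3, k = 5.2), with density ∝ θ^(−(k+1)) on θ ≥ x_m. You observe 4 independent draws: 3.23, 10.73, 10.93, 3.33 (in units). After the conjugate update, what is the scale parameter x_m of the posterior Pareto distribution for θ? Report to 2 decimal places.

10.93

A Pareto(scale x_m, shape k) prior on the upper bound θ of Uniform(0, θ) is conjugate: posterior is Pareto(max(x_m, max xᵢ), k + n).
Sample maximum = 10.93; prior scale x_m = 6.3 → posterior scale = max = 10.93.
Posterior shape = 5.2 + 4 = 9.2.
Posterior scale x_m = 10.93.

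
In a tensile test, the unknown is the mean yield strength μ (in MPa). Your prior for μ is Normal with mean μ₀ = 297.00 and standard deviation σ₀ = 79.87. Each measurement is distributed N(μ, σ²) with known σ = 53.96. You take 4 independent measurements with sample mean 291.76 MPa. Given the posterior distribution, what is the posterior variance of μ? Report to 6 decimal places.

653.366035

For Normal data with known variance σ², a Normal(μ₀, σ₀²) prior on μ is conjugate. Posterior precision = 1/σ₀² + n/σ²; posterior mean is the precision-weighted average of μ₀ and x̄.
σ₀² = 79.87² = 6379.2169, σ² = 53.96² = 2911.6816; σ² + n·σ₀² = 2911.6816 + 4·6379.2169 = 28428.5492.
Posterior precision = 1/σ₀² + n/σ² = 1/6379.2169 + 4/2911.6816 = (σ² + n·σ₀²)/(σ₀²σ²) = 28428.5492/(6379.2169·2911.6816); posterior variance σₙ² = σ₀²σ²/(σ² + n·σ₀²) = 6379.2169·2911.6816/28428.5492 = 653.366035.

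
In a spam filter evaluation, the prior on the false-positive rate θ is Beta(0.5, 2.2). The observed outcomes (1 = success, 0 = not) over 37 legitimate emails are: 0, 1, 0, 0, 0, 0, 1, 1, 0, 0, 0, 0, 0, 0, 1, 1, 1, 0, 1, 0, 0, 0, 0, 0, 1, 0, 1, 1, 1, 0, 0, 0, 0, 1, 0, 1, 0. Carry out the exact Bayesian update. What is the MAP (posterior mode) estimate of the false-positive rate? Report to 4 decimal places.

0.3316

The Beta prior is conjugate to a Binomial/Bernoulli likelihood; the update adds successes to α and failures to β.
Posterior: Beta(α+k, β+n−k) = Beta(0.5+13, 2.2+24) = Beta(13.5, 26.2).
Mode of Beta(a,b) for a,b>1 is (a−1)/(a+b−2) = 12.5/37.7 = 0.3316.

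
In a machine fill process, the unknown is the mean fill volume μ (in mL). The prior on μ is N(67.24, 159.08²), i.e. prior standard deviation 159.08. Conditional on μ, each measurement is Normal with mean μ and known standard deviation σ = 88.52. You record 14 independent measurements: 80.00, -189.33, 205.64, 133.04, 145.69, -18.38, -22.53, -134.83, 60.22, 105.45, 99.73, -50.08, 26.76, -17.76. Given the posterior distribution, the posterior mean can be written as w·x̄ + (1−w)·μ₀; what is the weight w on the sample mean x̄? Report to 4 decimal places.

0.9784

For Normal data with known variance σ², a Normal(μ₀, σ₀²) prior on μ is conjugate. Posterior precision = 1/σ₀² + n/σ²; posterior mean is the precision-weighted average of μ₀ and x̄.
σ₀² = 159.08² = 25306.4464, σ² = 88.52² = 7835.7904. Prior precision 1/σ₀² = 1/25306.4464; data precision n/σ² = 14/7835.7904.
w = (n/σ²)/(1/σ₀² + n/σ²) = n·σ₀²/(σ² + n·σ₀²) = 14·25306.4464/(7835.7904 + 14·25306.4464) = 354290.2496/362126.04 = 0.9784.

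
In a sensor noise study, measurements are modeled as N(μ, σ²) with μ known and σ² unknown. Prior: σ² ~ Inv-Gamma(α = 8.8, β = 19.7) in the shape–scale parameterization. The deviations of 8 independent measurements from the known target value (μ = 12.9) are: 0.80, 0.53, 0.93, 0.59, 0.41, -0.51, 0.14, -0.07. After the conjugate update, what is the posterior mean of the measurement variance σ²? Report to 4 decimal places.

1.7791

With known mean μ and an Inverse-Gamma(α, β) prior on σ², the Normal likelihood is conjugate: posterior is Inv-Gamma(α + n/2, β + Σ(xᵢ−μ)²/2).
Σ(xᵢ−μ)² = (0.80)² + (0.53)² + (0.93)² + (0.59)² + (0.41)² + (-0.51)² + (0.14)² + (-0.07)² = 2.5866.
Posterior: Inv-Gamma(8.8 + 8/2, 19.7 + 2.5866/2) = Inv-Gamma(12.80, 20.99330).
E[σ²|data] = β/(α−1) = 20.99330/11.80 = 1.7791.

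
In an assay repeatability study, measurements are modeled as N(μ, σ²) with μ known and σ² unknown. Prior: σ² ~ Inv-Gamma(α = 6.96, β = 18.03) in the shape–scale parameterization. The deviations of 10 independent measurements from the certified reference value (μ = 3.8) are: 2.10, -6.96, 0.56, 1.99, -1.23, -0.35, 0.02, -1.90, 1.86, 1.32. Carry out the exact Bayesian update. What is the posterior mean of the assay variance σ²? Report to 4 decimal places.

With known mean μ and an Inverse-Gamma(α, β) prior on σ², the Normal likelihood is conjugate: posterior is Inv-Gamma(α + n/2, β + Σ(xᵢ−μ)²/2).
Σ(xᵢ−μ)² = (2.10)² + (-6.96)² + (0.56)² + (1.99)² + (-1.23)² + (-0.35)² + (0.02)² + (-1.90)² + (1.86)² + (1.32)² = 67.5731.
Posterior: Inv-Gamma(6.96 + 10/2, 18.03 + 67.5731/2) = Inv-Gamma(11.96, 51.81655).
E[σ²|data] = β/(α−1) = 51.81655/10.96 = 4.7278.

4.7278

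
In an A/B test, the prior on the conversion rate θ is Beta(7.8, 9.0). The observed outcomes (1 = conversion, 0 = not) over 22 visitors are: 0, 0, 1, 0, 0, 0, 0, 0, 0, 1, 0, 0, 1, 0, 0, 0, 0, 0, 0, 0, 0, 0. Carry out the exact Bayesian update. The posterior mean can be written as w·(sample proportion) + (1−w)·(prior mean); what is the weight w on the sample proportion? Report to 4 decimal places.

The Beta prior is conjugate to a Binomial/Bernoulli likelihood; the update adds successes to α and failures to β.
Posterior mean = (α₀+k)/(α₀+β₀+n) = [n/(α₀+β₀+n)]·(k/n) + [(α₀+β₀)/(α₀+β₀+n)]·α₀/(α₀+β₀), so only n and the prior enter the weight.
The weight on the data is w = n/(α₀+β₀+n) = 22/(7.8+9.0+22) = 22/38.8 = 0.5670.

0.5670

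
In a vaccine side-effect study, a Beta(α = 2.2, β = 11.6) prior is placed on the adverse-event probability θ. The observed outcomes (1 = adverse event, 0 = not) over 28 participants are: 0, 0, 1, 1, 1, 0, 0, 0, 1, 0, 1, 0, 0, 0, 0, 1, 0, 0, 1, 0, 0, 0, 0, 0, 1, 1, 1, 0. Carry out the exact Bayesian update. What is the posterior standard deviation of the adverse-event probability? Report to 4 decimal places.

0.0695

The Beta prior is conjugate to a Binomial/Bernoulli likelihood; the update adds successes to α and failures to β.
Posterior: Beta(α+k, β+n−k) = Beta(2.2+10, 11.6+18) = Beta(12.2, 29.6).
Var = αβ/((α+β)²(α+β+1)) = 12.2·29.6/(41.8²·42.8) = 0.00482898; SD = √0.00482898 = 0.0695.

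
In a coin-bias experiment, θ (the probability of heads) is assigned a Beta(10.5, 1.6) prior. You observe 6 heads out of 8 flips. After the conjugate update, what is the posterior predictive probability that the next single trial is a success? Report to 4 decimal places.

The Beta prior is conjugate to a Binomial/Bernoulli likelihood; the update adds successes to α and failures to β.
Posterior: Beta(α+k, β+n−k) = Beta(10.5+6, 1.6+2) = Beta(16.5, 3.6).
For a single future Bernoulli trial, P(success | data) = α/(α+β) = 0.8209.

0.8209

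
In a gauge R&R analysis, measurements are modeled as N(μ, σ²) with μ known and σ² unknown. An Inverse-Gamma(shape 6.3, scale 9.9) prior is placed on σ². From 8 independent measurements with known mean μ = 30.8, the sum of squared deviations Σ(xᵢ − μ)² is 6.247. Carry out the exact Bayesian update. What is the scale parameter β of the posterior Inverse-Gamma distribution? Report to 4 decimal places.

With known mean μ and an Inverse-Gamma(α, β) prior on σ², the Normal likelihood is conjugate: posterior is Inv-Gamma(α + n/2, β + Σ(xᵢ−μ)²/2).
Posterior: Inv-Gamma(6.3 + 8/2, 9.9 + 6.247/2) = Inv-Gamma(10.30, 13.0235).
Posterior β = 13.0235.

13.0235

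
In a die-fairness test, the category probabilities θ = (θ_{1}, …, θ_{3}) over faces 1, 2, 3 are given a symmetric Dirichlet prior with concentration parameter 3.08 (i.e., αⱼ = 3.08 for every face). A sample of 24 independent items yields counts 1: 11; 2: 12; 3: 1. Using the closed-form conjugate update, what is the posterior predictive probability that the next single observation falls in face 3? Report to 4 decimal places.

The Dirichlet prior is conjugate to the Multinomial likelihood: each posterior αⱼ = prior αⱼ + observed count nⱼ.
Posterior concentration: (14.08, 15.08, 4.08), total = 33.24.
P(next = 3 | data) = α_{3}/Σα = 0.1227.

0.1227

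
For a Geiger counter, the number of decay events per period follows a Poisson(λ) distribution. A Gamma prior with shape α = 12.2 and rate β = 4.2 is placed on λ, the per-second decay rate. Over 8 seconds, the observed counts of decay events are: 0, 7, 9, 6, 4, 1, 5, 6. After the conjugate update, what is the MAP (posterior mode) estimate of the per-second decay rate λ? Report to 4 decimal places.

4.0328

With a Gamma(shape α, rate β) prior, the Poisson likelihood is conjugate: the posterior is Gamma(α + ΣXᵢ, β + n).
Sum of counts S = 38 over n = 8 seconds.
Posterior: Gamma(α+S, β+n) = Gamma(12.2+38, 4.2+8) = Gamma(50.2, 12.2).
Mode of Gamma(α,β) for α≥1 is (α−1)/β = 49.2/12.2 = 4.0328.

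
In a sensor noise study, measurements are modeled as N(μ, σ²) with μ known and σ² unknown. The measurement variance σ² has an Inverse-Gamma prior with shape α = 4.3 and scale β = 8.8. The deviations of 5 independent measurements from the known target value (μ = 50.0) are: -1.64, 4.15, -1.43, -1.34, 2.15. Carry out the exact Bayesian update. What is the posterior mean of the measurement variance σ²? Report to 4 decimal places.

With known mean μ and an Inverse-Gamma(α, β) prior on σ², the Normal likelihood is conjugate: posterior is Inv-Gamma(α + n/2, β + Σ(xᵢ−μ)²/2).
Σ(xᵢ−μ)² = (-1.64)² + (4.15)² + (-1.43)² + (-1.34)² + (2.15)² = 28.3751.
Posterior: Inv-Gamma(4.3 + 5/2, 8.8 + 28.3751/2) = Inv-Gamma(6.80, 22.98755).
E[σ²|data] = β/(α−1) = 22.98755/5.80 = 3.9634.

3.9634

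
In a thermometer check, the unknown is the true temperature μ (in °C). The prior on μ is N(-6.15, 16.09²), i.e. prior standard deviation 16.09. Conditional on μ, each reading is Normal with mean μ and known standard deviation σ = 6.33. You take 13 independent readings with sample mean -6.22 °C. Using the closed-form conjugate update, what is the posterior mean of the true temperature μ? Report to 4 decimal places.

-6.2192

For Normal data with known variance σ², a Normal(μ₀, σ₀²) prior on μ is conjugate. Posterior precision = 1/σ₀² + n/σ²; posterior mean is the precision-weighted average of μ₀ and x̄.
n·x̄ = 13·(-6.22) = -80.86.
σ₀² = 16.09² = 258.8881, σ² = 6.33² = 40.0689; σ² + n·σ₀² = 40.0689 + 13·258.8881 = 3405.6142.
Posterior mean = (μ₀/σ₀² + n·x̄/σ²)/(1/σ₀² + n/σ²) = (σ²·μ₀ + σ₀²·n·x̄)/(σ² + n·σ₀²) = (40.0689·(-6.15) + 258.8881·(-80.86))/3405.6142 = -21180.115501/3405.6142 = -6.2192.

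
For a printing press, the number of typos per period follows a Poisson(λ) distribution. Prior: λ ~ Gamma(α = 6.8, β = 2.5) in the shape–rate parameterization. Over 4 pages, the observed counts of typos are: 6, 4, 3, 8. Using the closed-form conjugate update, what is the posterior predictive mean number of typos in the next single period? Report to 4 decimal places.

4.2769

With a Gamma(shape α, rate β) prior, the Poisson likelihood is conjugate: the posterior is Gamma(α + ΣXᵢ, β + n).
Sum of counts S = 21 over n = 4 pages.
Posterior: Gamma(α+S, β+n) = Gamma(6.8+21, 2.5+4) = Gamma(27.8, 6.5).
The predictive distribution for one future period is NegBinom with mean α/β = 4.2769.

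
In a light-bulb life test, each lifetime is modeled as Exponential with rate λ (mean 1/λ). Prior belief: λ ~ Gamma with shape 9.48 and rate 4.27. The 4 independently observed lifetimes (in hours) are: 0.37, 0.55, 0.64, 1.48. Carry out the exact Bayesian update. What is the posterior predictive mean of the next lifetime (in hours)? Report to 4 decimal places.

With a Gamma(shape α, rate β) prior on the exponential rate λ, the posterior after n observations with total T = Σxᵢ is Gamma(α+n, β+T).
Sum of observations T = 3.04 hours; n = 4.
Posterior: Gamma(9.48+4, 4.27+3.04) = Gamma(13.48, 7.31).
The predictive distribution for the next observation is Lomax; its mean is β/(α−1) = 7.31/12.48 = 0.5857.

0.5857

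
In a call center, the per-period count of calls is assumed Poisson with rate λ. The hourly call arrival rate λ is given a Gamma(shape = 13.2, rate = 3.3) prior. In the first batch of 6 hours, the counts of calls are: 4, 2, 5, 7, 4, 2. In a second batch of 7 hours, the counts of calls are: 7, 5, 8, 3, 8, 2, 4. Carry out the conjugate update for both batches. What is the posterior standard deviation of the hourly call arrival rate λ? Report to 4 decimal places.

0.5285

With a Gamma(shape α, rate β) prior, the Poisson likelihood is conjugate: the posterior is Gamma(α + ΣXᵢ, β + n).
Batch 1: sum of counts S = 24 over n = 6 hours.
After batch 1: Gamma(α+S, β+n) = Gamma(13.2+24, 3.3+6) = Gamma(37.2, 9.3).
Batch 2: sum of counts S = 37 over n = 7 hours.
After batch 2: Gamma(α+S, β+n) = Gamma(37.2+37, 9.3+7) = Gamma(74.2, 16.3).
SD = √α/β = √74.2/16.3 = 0.5285.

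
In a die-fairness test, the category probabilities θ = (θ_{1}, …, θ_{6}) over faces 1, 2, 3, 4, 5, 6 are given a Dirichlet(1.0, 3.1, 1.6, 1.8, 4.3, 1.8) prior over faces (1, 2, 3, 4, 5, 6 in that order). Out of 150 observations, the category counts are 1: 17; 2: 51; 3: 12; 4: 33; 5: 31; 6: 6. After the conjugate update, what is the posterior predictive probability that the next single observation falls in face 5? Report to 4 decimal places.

The Dirichlet prior is conjugate to the Multinomial likelihood: each posterior αⱼ = prior αⱼ + observed count nⱼ.
Posterior concentration: (18.0, 54.1, 13.6, 34.8, 35.3, 7.8), total = 163.6.
P(next = 5 | data) = α_{5}/Σα = 0.2158.

0.2158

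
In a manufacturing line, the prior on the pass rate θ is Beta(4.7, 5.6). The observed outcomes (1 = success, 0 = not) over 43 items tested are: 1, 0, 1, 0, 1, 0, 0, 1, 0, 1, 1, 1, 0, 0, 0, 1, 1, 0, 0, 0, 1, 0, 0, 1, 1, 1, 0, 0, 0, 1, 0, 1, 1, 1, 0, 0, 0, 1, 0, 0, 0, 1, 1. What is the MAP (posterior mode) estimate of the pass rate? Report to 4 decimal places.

The Beta prior is conjugate to a Binomial/Bernoulli likelihood; the update adds successes to α and failures to β.
Posterior: Beta(α+k, β+n−k) = Beta(4.7+20, 5.6+23) = Beta(24.7, 28.6).
Mode of Beta(a,b) for a,b>1 is (a−1)/(a+b−2) = 23.7/51.3 = 0.4620.

0.4620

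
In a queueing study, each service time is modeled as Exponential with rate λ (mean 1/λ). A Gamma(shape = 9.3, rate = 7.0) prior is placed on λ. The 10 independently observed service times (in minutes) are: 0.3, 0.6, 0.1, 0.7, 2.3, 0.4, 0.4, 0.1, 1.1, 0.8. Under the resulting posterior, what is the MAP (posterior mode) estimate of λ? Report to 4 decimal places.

With a Gamma(shape α, rate β) prior on the exponential rate λ, the posterior after n observations with total T = Σxᵢ is Gamma(α+n, β+T).
Sum of observations T = 6.8 minutes; n = 10.
Posterior: Gamma(9.3+10, 7.0+6.8) = Gamma(19.3, 13.8).
Mode = (α−1)/β = 1.3261.

1.3261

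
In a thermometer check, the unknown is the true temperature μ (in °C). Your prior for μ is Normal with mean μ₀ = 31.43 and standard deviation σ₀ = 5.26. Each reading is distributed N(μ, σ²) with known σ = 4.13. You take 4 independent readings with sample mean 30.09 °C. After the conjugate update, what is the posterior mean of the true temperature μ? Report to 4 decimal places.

30.2689

For Normal data with known variance σ², a Normal(μ₀, σ₀²) prior on μ is conjugate. Posterior precision = 1/σ₀² + n/σ²; posterior mean is the precision-weighted average of μ₀ and x̄.
n·x̄ = 4·30.09 = 120.36.
σ₀² = 5.26² = 27.6676, σ² = 4.13² = 17.0569; σ² + n·σ₀² = 17.0569 + 4·27.6676 = 127.7273.
Posterior mean = (μ₀/σ₀² + n·x̄/σ²)/(1/σ₀² + n/σ²) = (σ²·μ₀ + σ₀²·n·x̄)/(σ² + n·σ₀²) = (17.0569·31.43 + 27.6676·120.36)/127.7273 = 3866.170703/127.7273 = 30.2689.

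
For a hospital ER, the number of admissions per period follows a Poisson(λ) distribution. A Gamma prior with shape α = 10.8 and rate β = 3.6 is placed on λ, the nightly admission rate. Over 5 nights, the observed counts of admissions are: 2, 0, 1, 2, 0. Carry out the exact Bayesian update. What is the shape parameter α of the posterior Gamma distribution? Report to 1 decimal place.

15.8

With a Gamma(shape α, rate β) prior, the Poisson likelihood is conjugate: the posterior is Gamma(α + ΣXᵢ, β + n).
Sum of counts S = 5 over n = 5 nights.
Posterior: Gamma(α+S, β+n) = Gamma(10.8+5, 3.6+5) = Gamma(15.8, 8.6).
Posterior α = 15.8.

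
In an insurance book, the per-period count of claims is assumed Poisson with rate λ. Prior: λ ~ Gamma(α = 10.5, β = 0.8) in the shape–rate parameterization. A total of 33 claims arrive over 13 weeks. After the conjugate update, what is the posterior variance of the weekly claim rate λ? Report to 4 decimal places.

0.2284

With a Gamma(shape α, rate β) prior, the Poisson likelihood is conjugate: the posterior is Gamma(α + ΣXᵢ, β + n).
Posterior: Gamma(α+S, β+n) = Gamma(10.5+33, 0.8+13) = Gamma(43.5, 13.8).
Var = α/β² = 43.5/13.8² = 0.2284.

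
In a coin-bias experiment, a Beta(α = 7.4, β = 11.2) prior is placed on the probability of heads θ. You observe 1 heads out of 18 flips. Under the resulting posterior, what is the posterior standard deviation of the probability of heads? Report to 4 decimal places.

The Beta prior is conjugate to a Binomial/Bernoulli likelihood; the update adds successes to α and failures to β.
Posterior: Beta(α+k, β+n−k) = Beta(7.4+1, 11.2+17) = Beta(8.4, 28.2).
Var = αβ/((α+β)²(α+β+1)) = 8.4·28.2/(36.6²·37.6) = 0.00470304; SD = √0.00470304 = 0.0686.

0.0686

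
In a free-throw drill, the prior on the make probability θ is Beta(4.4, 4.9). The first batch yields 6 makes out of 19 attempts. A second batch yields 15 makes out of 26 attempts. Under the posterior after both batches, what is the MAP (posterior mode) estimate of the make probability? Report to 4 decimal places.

0.4665

The Beta prior is conjugate to a Binomial/Bernoulli likelihood; the update adds successes to α and failures to β.
After batch 1: Beta(4.4+6, 4.9+13) = Beta(10.4, 17.9).
After batch 2: Beta(10.4+15, 17.9+11) = Beta(25.4, 28.9).
Mode of Beta(a,b) for a,b>1 is (a−1)/(a+b−2) = 24.4/52.3 = 0.4665.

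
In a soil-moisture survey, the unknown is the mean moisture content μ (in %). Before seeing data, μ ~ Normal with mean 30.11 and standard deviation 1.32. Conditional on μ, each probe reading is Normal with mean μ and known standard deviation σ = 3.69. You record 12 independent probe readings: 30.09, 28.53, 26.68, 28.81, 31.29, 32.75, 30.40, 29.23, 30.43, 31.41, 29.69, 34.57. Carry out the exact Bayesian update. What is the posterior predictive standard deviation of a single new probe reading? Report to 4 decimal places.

3.7820

For Normal data with known variance σ², a Normal(μ₀, σ₀²) prior on μ is conjugate. Posterior precision = 1/σ₀² + n/σ²; posterior mean is the precision-weighted average of μ₀ and x̄.
σ₀² = 1.32² = 1.7424, σ² = 3.69² = 13.6161; σ² + n·σ₀² = 13.6161 + 12·1.7424 = 34.5249.
Posterior precision = 1/σ₀² + n/σ² = 1/1.7424 + 12/13.6161 = (σ² + n·σ₀²)/(σ₀²σ²) = 34.5249/(1.7424·13.6161); posterior variance σₙ² = σ₀²σ²/(σ² + n·σ₀²) = 1.7424·13.6161/34.5249 = 0.687176.
Predictive variance for one new observation = σₙ² + σ² = 1.7424·13.6161/34.5249 + 13.6161 = σ²·(σ₀² + 34.5249)/34.5249 = 13.6161·36.2673/34.5249 = 14.303276; SD = √(13.6161·36.2673/34.5249) = 3.7820.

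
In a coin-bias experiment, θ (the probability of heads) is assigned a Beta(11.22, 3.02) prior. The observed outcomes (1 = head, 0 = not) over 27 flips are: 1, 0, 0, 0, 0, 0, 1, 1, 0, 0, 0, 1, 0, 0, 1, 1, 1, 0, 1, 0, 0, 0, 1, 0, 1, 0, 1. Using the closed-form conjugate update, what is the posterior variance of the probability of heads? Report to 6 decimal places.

The Beta prior is conjugate to a Binomial/Bernoulli likelihood; the update adds successes to α and failures to β.
Posterior: Beta(α+k, β+n−k) = Beta(11.22+11, 3.02+16) = Beta(22.22, 19.02).
Var = αβ/((α+β)²(α+β+1)) = 22.22·19.02/(41.24²·42.24) = 0.005883.

0.005883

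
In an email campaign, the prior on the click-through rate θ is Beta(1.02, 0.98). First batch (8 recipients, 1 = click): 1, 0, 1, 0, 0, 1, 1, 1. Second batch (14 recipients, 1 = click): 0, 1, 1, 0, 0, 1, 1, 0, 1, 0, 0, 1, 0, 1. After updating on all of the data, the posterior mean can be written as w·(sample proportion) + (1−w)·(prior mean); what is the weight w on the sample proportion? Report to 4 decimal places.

0.9167

The Beta prior is conjugate to a Binomial/Bernoulli likelihood; the update adds successes to α and failures to β.
Total number of recipients: n = 8 + 14 = 22.
Posterior mean = (α₀+k)/(α₀+β₀+n) = [n/(α₀+β₀+n)]·(k/n) + [(α₀+β₀)/(α₀+β₀+n)]·α₀/(α₀+β₀), so only n and the prior enter the weight.
The weight on the data is w = n/(α₀+β₀+n) = 22/(1.02+0.98+22) = 22/24.00 = 0.9167.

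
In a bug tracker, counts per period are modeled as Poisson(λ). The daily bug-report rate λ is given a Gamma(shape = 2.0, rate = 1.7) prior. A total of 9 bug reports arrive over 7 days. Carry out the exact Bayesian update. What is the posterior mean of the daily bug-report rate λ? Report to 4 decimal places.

With a Gamma(shape α, rate β) prior, the Poisson likelihood is conjugate: the posterior is Gamma(α + ΣXᵢ, β + n).
Posterior: Gamma(α+S, β+n) = Gamma(2.0+9, 1.7+7) = Gamma(11.0, 8.7).
Posterior mean = α/β = 11.0/8.7 = 1.2644.

1.2644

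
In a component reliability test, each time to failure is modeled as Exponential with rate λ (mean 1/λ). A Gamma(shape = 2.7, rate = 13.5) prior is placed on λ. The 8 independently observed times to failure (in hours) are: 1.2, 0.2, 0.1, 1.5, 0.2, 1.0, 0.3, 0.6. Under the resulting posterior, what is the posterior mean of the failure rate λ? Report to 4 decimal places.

0.5753

With a Gamma(shape α, rate β) prior on the exponential rate λ, the posterior after n observations with total T = Σxᵢ is Gamma(α+n, β+T).
Sum of observations T = 5.1 hours; n = 8.
Posterior: Gamma(2.7+8, 13.5+5.1) = Gamma(10.7, 18.6).
Posterior mean of λ = α/β = 10.7/18.6 = 0.5753.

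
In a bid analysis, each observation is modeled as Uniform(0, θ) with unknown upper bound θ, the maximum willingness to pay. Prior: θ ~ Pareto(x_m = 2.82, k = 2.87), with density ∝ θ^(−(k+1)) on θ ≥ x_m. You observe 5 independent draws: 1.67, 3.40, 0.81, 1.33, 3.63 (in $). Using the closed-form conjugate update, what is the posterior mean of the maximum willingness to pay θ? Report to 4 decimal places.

4.1584

A Pareto(scale x_m, shape k) prior on the upper bound θ of Uniform(0, θ) is conjugate: posterior is Pareto(max(x_m, max xᵢ), k + n).
Sample maximum = 3.63; prior scale x_m = 2.82 → posterior scale = max = 3.63.
Posterior shape = 2.87 + 5 = 7.87.
E[θ|data] = k·x_m/(k−1) = 7.87·3.63/6.87 = 4.1584.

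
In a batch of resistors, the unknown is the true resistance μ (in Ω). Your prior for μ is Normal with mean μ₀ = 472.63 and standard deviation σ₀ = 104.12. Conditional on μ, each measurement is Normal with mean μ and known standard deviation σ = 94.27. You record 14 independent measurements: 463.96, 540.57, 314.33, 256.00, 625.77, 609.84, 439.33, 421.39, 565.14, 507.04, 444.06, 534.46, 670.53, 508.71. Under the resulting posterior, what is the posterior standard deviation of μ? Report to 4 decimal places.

For Normal data with known variance σ², a Normal(μ₀, σ₀²) prior on μ is conjugate. Posterior precision = 1/σ₀² + n/σ²; posterior mean is the precision-weighted average of μ₀ and x̄.
σ₀² = 104.12² = 10840.9744, σ² = 94.27² = 8886.8329; σ² + n·σ₀² = 8886.8329 + 14·10840.9744 = 160660.4745.
Posterior precision = 1/σ₀² + n/σ² = 1/10840.9744 + 14/8886.8329 = (σ² + n·σ₀²)/(σ₀²σ²) = 160660.4745/(10840.9744·8886.8329); posterior variance σₙ² = σ₀²σ²/(σ² + n·σ₀²) = 10840.9744·8886.8329/160660.4745 = 599.661667.
Posterior SD = √σₙ² = √(10840.9744·8886.8329/160660.4745) = 24.4880.

24.4880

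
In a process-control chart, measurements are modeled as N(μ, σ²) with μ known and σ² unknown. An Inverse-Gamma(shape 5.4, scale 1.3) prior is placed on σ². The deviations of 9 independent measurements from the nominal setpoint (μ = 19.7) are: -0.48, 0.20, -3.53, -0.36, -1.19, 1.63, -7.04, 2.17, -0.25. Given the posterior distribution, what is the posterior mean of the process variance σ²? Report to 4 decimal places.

With known mean μ and an Inverse-Gamma(α, β) prior on σ², the Normal likelihood is conjugate: posterior is Inv-Gamma(α + n/2, β + Σ(xᵢ−μ)²/2).
Σ(xᵢ−μ)² = (-0.48)² + (0.20)² + (-3.53)² + (-0.36)² + (-1.19)² + (1.63)² + (-7.04)² + (2.17)² + (-0.25)² = 71.2669.
Posterior: Inv-Gamma(5.4 + 9/2, 1.3 + 71.2669/2) = Inv-Gamma(9.90, 36.93345).
E[σ²|data] = β/(α−1) = 36.93345/8.90 = 4.1498.

4.1498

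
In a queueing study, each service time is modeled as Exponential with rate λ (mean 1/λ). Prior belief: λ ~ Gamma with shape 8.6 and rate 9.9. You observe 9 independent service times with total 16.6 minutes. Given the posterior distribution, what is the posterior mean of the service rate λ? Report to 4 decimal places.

0.6642

With a Gamma(shape α, rate β) prior on the exponential rate λ, the posterior after n observations with total T = Σxᵢ is Gamma(α+n, β+T).
Posterior: Gamma(8.6+9, 9.9+16.6) = Gamma(17.6, 26.5).
Posterior mean of λ = α/β = 17.6/26.5 = 0.6642.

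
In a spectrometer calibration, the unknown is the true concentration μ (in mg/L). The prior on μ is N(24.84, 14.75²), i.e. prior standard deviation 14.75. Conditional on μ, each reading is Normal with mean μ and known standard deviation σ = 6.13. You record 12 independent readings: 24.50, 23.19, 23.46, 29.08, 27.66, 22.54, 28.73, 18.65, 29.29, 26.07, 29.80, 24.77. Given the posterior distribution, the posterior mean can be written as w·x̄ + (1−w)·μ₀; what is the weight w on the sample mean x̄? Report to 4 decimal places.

For Normal data with known variance σ², a Normal(μ₀, σ₀²) prior on μ is conjugate. Posterior precision = 1/σ₀² + n/σ²; posterior mean is the precision-weighted average of μ₀ and x̄.
σ₀² = 14.75² = 217.5625, σ² = 6.13² = 37.5769. Prior precision 1/σ₀² = 1/217.5625; data precision n/σ² = 12/37.5769.
w = (n/σ²)/(1/σ₀² + n/σ²) = n·σ₀²/(σ² + n·σ₀²) = 12·217.5625/(37.5769 + 12·217.5625) = 2610.75/2648.3269 = 0.9858.

0.9858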